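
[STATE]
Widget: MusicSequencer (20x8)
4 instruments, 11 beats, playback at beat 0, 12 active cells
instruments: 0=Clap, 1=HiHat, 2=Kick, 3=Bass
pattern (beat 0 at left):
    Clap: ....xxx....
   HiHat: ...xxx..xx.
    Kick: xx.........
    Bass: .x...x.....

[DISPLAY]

      ▼1234567890   
  Clap····███····   
 HiHat···███··██·   
  Kick██·········   
  Bass·█···█·····   
                    
                    
                    


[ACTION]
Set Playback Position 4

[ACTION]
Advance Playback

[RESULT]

      01234▼67890   
  Clap····███····   
 HiHat···███··██·   
  Kick██·········   
  Bass·█···█·····   
                    
                    
                    


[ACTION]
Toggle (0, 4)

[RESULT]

      01234▼67890   
  Clap·····██····   
 HiHat···███··██·   
  Kick██·········   
  Bass·█···█·····   
                    
                    
                    


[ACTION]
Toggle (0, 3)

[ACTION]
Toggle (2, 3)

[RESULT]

      01234▼67890   
  Clap···█·██····   
 HiHat···███··██·   
  Kick██·█·······   
  Bass·█···█·····   
                    
                    
                    


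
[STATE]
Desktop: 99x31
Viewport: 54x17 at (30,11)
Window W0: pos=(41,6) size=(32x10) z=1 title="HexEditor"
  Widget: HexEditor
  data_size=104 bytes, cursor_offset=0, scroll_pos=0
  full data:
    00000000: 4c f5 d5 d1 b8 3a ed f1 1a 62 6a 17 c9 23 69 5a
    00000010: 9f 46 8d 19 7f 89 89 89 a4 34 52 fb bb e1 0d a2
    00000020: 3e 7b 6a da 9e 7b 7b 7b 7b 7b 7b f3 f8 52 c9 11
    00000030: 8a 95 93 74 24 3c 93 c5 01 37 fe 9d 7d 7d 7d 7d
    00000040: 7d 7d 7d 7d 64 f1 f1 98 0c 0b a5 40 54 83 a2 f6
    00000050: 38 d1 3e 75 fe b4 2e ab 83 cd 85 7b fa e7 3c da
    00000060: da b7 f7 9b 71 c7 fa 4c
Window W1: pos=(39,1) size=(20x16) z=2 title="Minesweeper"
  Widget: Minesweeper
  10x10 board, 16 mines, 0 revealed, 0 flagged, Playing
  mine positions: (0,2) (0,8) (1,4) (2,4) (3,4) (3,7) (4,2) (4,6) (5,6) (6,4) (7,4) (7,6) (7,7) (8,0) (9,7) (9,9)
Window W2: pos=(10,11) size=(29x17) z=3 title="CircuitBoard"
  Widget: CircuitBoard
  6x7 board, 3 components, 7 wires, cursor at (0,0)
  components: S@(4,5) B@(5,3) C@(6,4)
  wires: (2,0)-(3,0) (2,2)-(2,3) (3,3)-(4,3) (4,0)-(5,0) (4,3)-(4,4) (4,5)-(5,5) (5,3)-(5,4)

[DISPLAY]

━━━━━━━━┓┃■■■■■■■■■■        ┃a da 9e 7b 7b┃           
        ┃┃■■■■■■■■■■        ┃3 74 24 3c 93┃           
────────┨┃■■■■■■■■■■        ┃d 7d 64 f1 f1┃           
        ┃┃                  ┃e 75 fe b4 2e┃           
        ┃┃                  ┃━━━━━━━━━━━━━┛           
        ┃┗━━━━━━━━━━━━━━━━━━┛                         
        ┃                                             
        ┃                                             
        ┃                                             
        ┃                                             
        ┃                                             
        ┃                                             
 ·   S  ┃                                             
     │  ┃                                             
 ·   ·  ┃                                             
        ┃                                             
━━━━━━━━┛                                             


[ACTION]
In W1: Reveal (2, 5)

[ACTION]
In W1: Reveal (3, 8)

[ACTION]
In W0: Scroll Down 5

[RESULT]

━━━━━━━━┓┃■■■■■■■■■■        ┃             ┃           
        ┃┃■■■■■■■■■■        ┃             ┃           
────────┨┃■■■■■■■■■■        ┃             ┃           
        ┃┃                  ┃             ┃           
        ┃┃                  ┃━━━━━━━━━━━━━┛           
        ┃┗━━━━━━━━━━━━━━━━━━┛                         
        ┃                                             
        ┃                                             
        ┃                                             
        ┃                                             
        ┃                                             
        ┃                                             
 ·   S  ┃                                             
     │  ┃                                             
 ·   ·  ┃                                             
        ┃                                             
━━━━━━━━┛                                             


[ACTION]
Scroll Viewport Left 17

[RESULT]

━━━━━━━━━━━━━━━━━━━━━━━━━┓┃■■■■■■■■■■        ┃        
ircuitBoard              ┃┃■■■■■■■■■■        ┃        
─────────────────────────┨┃■■■■■■■■■■        ┃        
 0 1 2 3 4 5             ┃┃                  ┃        
 [.]                     ┃┃                  ┃━━━━━━━━
                         ┃┗━━━━━━━━━━━━━━━━━━┛        
                         ┃                            
                         ┃                            
  ·       · ─ ·          ┃                            
  │                      ┃                            
  ·           ·          ┃                            
              │          ┃                            
  ·           · ─ ·   S  ┃                            
  │                   │  ┃                            
  ·           B ─ ·   ·  ┃                            
                         ┃                            
━━━━━━━━━━━━━━━━━━━━━━━━━┛                            


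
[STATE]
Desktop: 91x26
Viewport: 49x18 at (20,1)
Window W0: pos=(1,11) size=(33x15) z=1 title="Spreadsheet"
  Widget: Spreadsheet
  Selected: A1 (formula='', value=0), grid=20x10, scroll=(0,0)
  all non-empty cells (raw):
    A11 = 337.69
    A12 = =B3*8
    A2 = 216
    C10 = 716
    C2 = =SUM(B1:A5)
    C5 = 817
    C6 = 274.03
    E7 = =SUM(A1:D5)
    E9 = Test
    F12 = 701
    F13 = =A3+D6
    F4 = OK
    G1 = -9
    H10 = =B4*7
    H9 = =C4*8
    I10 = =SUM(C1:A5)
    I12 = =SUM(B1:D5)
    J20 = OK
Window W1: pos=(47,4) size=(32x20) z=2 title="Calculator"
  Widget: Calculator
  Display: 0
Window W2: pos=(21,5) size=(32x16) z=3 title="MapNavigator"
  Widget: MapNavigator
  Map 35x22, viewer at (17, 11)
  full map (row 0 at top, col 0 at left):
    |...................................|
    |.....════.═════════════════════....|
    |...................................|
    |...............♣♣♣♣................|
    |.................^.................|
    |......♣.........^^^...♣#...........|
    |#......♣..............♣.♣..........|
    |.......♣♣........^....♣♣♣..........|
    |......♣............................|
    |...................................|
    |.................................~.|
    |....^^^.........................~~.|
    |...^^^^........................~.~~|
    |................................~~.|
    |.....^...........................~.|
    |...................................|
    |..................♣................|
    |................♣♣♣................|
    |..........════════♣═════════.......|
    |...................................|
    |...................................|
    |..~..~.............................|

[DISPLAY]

                                                 
                                                 
                                                 
                           ┏━━━━━━━━━━━━━━━━━━━━━
 ┏━━━━━━━━━━━━━━━━━━━━━━━━━━━━━━┓ulator          
 ┃ MapNavigator                 ┃────────────────
 ┠──────────────────────────────┨                
 ┃....♣.........^^^...♣#........┃───┬───┬───┐    
 ┃.....♣..............♣.♣.......┃ 8 │ 9 │ ÷ │    
 ┃.....♣♣........^....♣♣♣.......┃───┼───┼───┤    
━┃....♣.........................┃ 5 │ 6 │ × │    
 ┃..............................┃───┼───┼───┤    
─┃..............................┃ 2 │ 3 │ - │    
 ┃..^^^..........@..............┃───┼───┼───┤    
 ┃.^^^^........................~┃ . │ = │ + │    
-┃..............................┃───┼───┼───┤    
 ┃...^..........................┃ MC│ MR│ M+│    
 ┃..............................┃───┴───┴───┘    


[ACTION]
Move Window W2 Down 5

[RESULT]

                                                 
                                                 
                                                 
                           ┏━━━━━━━━━━━━━━━━━━━━━
                           ┃ Calculator          
                           ┠─────────────────────
                           ┃                     
                           ┃┌───┬───┬───┬───┐    
                           ┃│ 7 │ 8 │ 9 │ ÷ │    
 ┏━━━━━━━━━━━━━━━━━━━━━━━━━━━━━━┓───┼───┼───┤    
━┃ MapNavigator                 ┃ 5 │ 6 │ × │    
 ┠──────────────────────────────┨───┼───┼───┤    
─┃....♣.........^^^...♣#........┃ 2 │ 3 │ - │    
 ┃.....♣..............♣.♣.......┃───┼───┼───┤    
 ┃.....♣♣........^....♣♣♣.......┃ . │ = │ + │    
-┃....♣.........................┃───┼───┼───┤    
 ┃..............................┃ MC│ MR│ M+│    
 ┃..............................┃───┴───┴───┘    


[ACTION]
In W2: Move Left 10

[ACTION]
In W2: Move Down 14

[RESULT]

                                                 
                                                 
                                                 
                           ┏━━━━━━━━━━━━━━━━━━━━━
                           ┃ Calculator          
                           ┠─────────────────────
                           ┃                     
                           ┃┌───┬───┬───┬───┐    
                           ┃│ 7 │ 8 │ 9 │ ÷ │    
 ┏━━━━━━━━━━━━━━━━━━━━━━━━━━━━━━┓───┼───┼───┤    
━┃ MapNavigator                 ┃ 5 │ 6 │ × │    
 ┠──────────────────────────────┨───┼───┼───┤    
─┃        ......................┃ 2 │ 3 │ - │    
 ┃        ..................♣...┃───┼───┼───┤    
 ┃        ................♣♣♣...┃ . │ = │ + │    
-┃        ..........════════♣═══┃───┼───┼───┤    
 ┃        ......................┃ MC│ MR│ M+│    
 ┃        ......................┃───┴───┴───┘    


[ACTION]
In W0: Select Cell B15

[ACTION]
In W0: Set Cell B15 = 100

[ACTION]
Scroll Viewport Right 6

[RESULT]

                                                 
                                                 
                                                 
                     ┏━━━━━━━━━━━━━━━━━━━━━━━━━━━
                     ┃ Calculator                
                     ┠───────────────────────────
                     ┃                           
                     ┃┌───┬───┬───┬───┐          
                     ┃│ 7 │ 8 │ 9 │ ÷ │          
━━━━━━━━━━━━━━━━━━━━━━━━━━┓───┼───┼───┤          
Navigator                 ┃ 5 │ 6 │ × │          
──────────────────────────┨───┼───┼───┤          
    ......................┃ 2 │ 3 │ - │          
    ..................♣...┃───┼───┼───┤          
    ................♣♣♣...┃ . │ = │ + │          
    ..........════════♣═══┃───┼───┼───┤          
    ......................┃ MC│ MR│ M+│          
    ......................┃───┴───┴───┘          


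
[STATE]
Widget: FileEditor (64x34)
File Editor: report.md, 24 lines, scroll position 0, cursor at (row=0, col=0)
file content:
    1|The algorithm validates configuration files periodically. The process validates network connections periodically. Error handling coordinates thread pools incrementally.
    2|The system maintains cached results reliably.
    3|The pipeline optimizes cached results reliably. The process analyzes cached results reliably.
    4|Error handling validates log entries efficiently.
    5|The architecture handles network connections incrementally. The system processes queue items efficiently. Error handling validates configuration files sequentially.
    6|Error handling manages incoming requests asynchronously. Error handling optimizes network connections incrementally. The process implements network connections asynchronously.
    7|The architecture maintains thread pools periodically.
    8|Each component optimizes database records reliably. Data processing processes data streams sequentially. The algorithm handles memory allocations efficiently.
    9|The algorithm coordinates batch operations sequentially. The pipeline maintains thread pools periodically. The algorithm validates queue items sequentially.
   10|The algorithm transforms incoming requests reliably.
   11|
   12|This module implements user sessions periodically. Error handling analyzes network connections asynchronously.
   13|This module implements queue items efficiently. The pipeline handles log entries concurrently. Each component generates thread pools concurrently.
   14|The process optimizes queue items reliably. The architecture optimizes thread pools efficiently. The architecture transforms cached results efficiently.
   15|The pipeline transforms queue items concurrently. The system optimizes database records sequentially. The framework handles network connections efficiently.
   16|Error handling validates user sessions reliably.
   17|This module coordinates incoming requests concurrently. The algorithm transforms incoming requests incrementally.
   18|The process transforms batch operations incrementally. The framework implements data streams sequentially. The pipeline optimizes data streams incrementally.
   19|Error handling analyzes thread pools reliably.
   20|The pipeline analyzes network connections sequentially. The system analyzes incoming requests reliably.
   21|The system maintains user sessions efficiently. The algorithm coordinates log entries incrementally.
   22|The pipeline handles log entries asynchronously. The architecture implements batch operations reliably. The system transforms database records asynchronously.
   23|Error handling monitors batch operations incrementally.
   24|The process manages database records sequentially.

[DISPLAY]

█he algorithm validates configuration files periodically. The p▲
The system maintains cached results reliably.                  █
The pipeline optimizes cached results reliably. The process ana░
Error handling validates log entries efficiently.              ░
The architecture handles network connections incrementally. The░
Error handling manages incoming requests asynchronously. Error ░
The architecture maintains thread pools periodically.          ░
Each component optimizes database records reliably. Data proces░
The algorithm coordinates batch operations sequentially. The pi░
The algorithm transforms incoming requests reliably.           ░
                                                               ░
This module implements user sessions periodically. Error handli░
This module implements queue items efficiently. The pipeline ha░
The process optimizes queue items reliably. The architecture op░
The pipeline transforms queue items concurrently. The system op░
Error handling validates user sessions reliably.               ░
This module coordinates incoming requests concurrently. The alg░
The process transforms batch operations incrementally. The fram░
Error handling analyzes thread pools reliably.                 ░
The pipeline analyzes network connections sequentially. The sys░
The system maintains user sessions efficiently. The algorithm c░
The pipeline handles log entries asynchronously. The architectu░
Error handling monitors batch operations incrementally.        ░
The process manages database records sequentially.             ░
                                                               ░
                                                               ░
                                                               ░
                                                               ░
                                                               ░
                                                               ░
                                                               ░
                                                               ░
                                                               ░
                                                               ▼


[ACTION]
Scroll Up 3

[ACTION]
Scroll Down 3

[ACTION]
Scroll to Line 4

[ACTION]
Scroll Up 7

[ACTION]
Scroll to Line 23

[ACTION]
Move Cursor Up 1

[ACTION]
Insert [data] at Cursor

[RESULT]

data█he algorithm validates configuration files periodically. T▲
The system maintains cached results reliably.                  █
The pipeline optimizes cached results reliably. The process ana░
Error handling validates log entries efficiently.              ░
The architecture handles network connections incrementally. The░
Error handling manages incoming requests asynchronously. Error ░
The architecture maintains thread pools periodically.          ░
Each component optimizes database records reliably. Data proces░
The algorithm coordinates batch operations sequentially. The pi░
The algorithm transforms incoming requests reliably.           ░
                                                               ░
This module implements user sessions periodically. Error handli░
This module implements queue items efficiently. The pipeline ha░
The process optimizes queue items reliably. The architecture op░
The pipeline transforms queue items concurrently. The system op░
Error handling validates user sessions reliably.               ░
This module coordinates incoming requests concurrently. The alg░
The process transforms batch operations incrementally. The fram░
Error handling analyzes thread pools reliably.                 ░
The pipeline analyzes network connections sequentially. The sys░
The system maintains user sessions efficiently. The algorithm c░
The pipeline handles log entries asynchronously. The architectu░
Error handling monitors batch operations incrementally.        ░
The process manages database records sequentially.             ░
                                                               ░
                                                               ░
                                                               ░
                                                               ░
                                                               ░
                                                               ░
                                                               ░
                                                               ░
                                                               ░
                                                               ▼


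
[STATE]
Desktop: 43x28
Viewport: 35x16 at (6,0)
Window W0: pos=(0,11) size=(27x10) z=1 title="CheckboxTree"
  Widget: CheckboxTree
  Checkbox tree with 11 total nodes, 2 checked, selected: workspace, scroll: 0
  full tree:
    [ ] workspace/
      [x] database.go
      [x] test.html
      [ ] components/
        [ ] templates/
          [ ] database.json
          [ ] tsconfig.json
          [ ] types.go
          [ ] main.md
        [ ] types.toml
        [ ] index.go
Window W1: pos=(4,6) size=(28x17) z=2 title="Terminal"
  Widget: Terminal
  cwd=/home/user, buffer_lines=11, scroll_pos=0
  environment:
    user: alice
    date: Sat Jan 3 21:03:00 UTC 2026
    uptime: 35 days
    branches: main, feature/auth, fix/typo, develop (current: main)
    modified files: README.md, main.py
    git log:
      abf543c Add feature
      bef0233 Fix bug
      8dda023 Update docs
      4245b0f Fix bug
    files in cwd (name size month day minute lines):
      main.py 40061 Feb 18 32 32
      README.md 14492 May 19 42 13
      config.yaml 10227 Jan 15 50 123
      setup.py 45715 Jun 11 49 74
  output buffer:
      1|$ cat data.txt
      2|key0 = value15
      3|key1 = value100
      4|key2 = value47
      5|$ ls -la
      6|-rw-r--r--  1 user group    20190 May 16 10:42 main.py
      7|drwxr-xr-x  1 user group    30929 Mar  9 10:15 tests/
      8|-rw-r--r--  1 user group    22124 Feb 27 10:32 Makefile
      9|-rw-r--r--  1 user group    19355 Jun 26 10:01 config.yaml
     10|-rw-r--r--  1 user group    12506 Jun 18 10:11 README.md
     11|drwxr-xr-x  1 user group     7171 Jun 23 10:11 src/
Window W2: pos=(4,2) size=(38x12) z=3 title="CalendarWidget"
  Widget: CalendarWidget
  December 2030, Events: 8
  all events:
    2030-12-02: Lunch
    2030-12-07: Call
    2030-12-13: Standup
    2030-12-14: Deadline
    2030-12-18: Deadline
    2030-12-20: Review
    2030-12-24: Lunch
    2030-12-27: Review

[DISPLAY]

                                   
                                   
━━━━━━━━━━━━━━━━━━━━━━━━━━━━━━━━━━━
CalendarWidget                     
───────────────────────────────────
          December 2030            
o Tu We Th Fr Sa Su                
                  1                
2*  3  4  5  6  7*  8              
9 10 11 12 13* 14* 15              
6 17 18* 19 20* 21 22              
3 24* 25 26 27* 28 29              
0 31                               
━━━━━━━━━━━━━━━━━━━━━━━━━━━━━━━━━━━
rw-r--r--  1 user group  ┃         
rwxr-xr-x  1 user group  ┃         


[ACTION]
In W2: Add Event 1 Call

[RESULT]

                                   
                                   
━━━━━━━━━━━━━━━━━━━━━━━━━━━━━━━━━━━
CalendarWidget                     
───────────────────────────────────
          December 2030            
o Tu We Th Fr Sa Su                
                  1*               
2*  3  4  5  6  7*  8              
9 10 11 12 13* 14* 15              
6 17 18* 19 20* 21 22              
3 24* 25 26 27* 28 29              
0 31                               
━━━━━━━━━━━━━━━━━━━━━━━━━━━━━━━━━━━
rw-r--r--  1 user group  ┃         
rwxr-xr-x  1 user group  ┃         


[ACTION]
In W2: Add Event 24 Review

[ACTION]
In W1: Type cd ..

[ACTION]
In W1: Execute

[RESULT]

                                   
                                   
━━━━━━━━━━━━━━━━━━━━━━━━━━━━━━━━━━━
CalendarWidget                     
───────────────────────────────────
          December 2030            
o Tu We Th Fr Sa Su                
                  1*               
2*  3  4  5  6  7*  8              
9 10 11 12 13* 14* 15              
6 17 18* 19 20* 21 22              
3 24* 25 26 27* 28 29              
0 31                               
━━━━━━━━━━━━━━━━━━━━━━━━━━━━━━━━━━━
rwxr-xr-x  1 user group  ┃         
rw-r--r--  1 user group  ┃         


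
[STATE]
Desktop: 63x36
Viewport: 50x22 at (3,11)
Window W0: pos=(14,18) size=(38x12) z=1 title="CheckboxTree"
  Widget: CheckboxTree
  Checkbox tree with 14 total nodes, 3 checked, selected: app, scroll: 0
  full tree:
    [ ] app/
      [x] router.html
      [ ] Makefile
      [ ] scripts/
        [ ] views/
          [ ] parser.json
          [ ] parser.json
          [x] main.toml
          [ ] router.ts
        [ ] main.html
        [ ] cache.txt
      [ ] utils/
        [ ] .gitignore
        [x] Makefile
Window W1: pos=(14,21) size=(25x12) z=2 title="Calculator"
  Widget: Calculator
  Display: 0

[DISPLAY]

                                                  
                                                  
                                                  
                                                  
                                                  
                                                  
                                                  
           ┏━━━━━━━━━━━━━━━━━━━━━━━━━━━━━━━━━━━━┓ 
           ┃ CheckboxTree                       ┃ 
           ┠────────────────────────────────────┨ 
           ┏━━━━━━━━━━━━━━━━━━━━━━━┓            ┃ 
           ┃ Calculator            ┃            ┃ 
           ┠───────────────────────┨            ┃ 
           ┃                      0┃            ┃ 
           ┃┌───┬───┬───┬───┐      ┃            ┃ 
           ┃│ 7 │ 8 │ 9 │ ÷ │      ┃            ┃ 
           ┃├───┼───┼───┼───┤      ┃            ┃ 
           ┃│ 4 │ 5 │ 6 │ × │      ┃            ┃ 
           ┃├───┼───┼───┼───┤      ┃━━━━━━━━━━━━┛ 
           ┃│ 1 │ 2 │ 3 │ - │      ┃              
           ┃└───┴───┴───┴───┘      ┃              
           ┗━━━━━━━━━━━━━━━━━━━━━━━┛              


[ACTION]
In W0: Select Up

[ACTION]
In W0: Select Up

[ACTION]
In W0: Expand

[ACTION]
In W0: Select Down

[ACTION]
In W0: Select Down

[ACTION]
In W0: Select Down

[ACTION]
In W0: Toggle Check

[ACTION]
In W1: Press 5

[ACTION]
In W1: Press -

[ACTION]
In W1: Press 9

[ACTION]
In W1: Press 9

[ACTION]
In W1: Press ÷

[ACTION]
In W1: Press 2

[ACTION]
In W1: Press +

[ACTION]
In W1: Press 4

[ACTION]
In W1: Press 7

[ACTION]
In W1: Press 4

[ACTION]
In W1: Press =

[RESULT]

                                                  
                                                  
                                                  
                                                  
                                                  
                                                  
                                                  
           ┏━━━━━━━━━━━━━━━━━━━━━━━━━━━━━━━━━━━━┓ 
           ┃ CheckboxTree                       ┃ 
           ┠────────────────────────────────────┨ 
           ┏━━━━━━━━━━━━━━━━━━━━━━━┓            ┃ 
           ┃ Calculator            ┃            ┃ 
           ┠───────────────────────┨            ┃ 
           ┃                    427┃            ┃ 
           ┃┌───┬───┬───┬───┐      ┃            ┃ 
           ┃│ 7 │ 8 │ 9 │ ÷ │      ┃            ┃ 
           ┃├───┼───┼───┼───┤      ┃            ┃ 
           ┃│ 4 │ 5 │ 6 │ × │      ┃            ┃ 
           ┃├───┼───┼───┼───┤      ┃━━━━━━━━━━━━┛ 
           ┃│ 1 │ 2 │ 3 │ - │      ┃              
           ┃└───┴───┴───┴───┘      ┃              
           ┗━━━━━━━━━━━━━━━━━━━━━━━┛              


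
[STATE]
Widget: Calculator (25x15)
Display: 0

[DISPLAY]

                        0
┌───┬───┬───┬───┐        
│ 7 │ 8 │ 9 │ ÷ │        
├───┼───┼───┼───┤        
│ 4 │ 5 │ 6 │ × │        
├───┼───┼───┼───┤        
│ 1 │ 2 │ 3 │ - │        
├───┼───┼───┼───┤        
│ 0 │ . │ = │ + │        
├───┼───┼───┼───┤        
│ C │ MC│ MR│ M+│        
└───┴───┴───┴───┘        
                         
                         
                         


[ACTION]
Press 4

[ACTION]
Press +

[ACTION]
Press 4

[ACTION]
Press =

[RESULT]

                        8
┌───┬───┬───┬───┐        
│ 7 │ 8 │ 9 │ ÷ │        
├───┼───┼───┼───┤        
│ 4 │ 5 │ 6 │ × │        
├───┼───┼───┼───┤        
│ 1 │ 2 │ 3 │ - │        
├───┼───┼───┼───┤        
│ 0 │ . │ = │ + │        
├───┼───┼───┼───┤        
│ C │ MC│ MR│ M+│        
└───┴───┴───┴───┘        
                         
                         
                         


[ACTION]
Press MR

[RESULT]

                        0
┌───┬───┬───┬───┐        
│ 7 │ 8 │ 9 │ ÷ │        
├───┼───┼───┼───┤        
│ 4 │ 5 │ 6 │ × │        
├───┼───┼───┼───┤        
│ 1 │ 2 │ 3 │ - │        
├───┼───┼───┼───┤        
│ 0 │ . │ = │ + │        
├───┼───┼───┼───┤        
│ C │ MC│ MR│ M+│        
└───┴───┴───┴───┘        
                         
                         
                         


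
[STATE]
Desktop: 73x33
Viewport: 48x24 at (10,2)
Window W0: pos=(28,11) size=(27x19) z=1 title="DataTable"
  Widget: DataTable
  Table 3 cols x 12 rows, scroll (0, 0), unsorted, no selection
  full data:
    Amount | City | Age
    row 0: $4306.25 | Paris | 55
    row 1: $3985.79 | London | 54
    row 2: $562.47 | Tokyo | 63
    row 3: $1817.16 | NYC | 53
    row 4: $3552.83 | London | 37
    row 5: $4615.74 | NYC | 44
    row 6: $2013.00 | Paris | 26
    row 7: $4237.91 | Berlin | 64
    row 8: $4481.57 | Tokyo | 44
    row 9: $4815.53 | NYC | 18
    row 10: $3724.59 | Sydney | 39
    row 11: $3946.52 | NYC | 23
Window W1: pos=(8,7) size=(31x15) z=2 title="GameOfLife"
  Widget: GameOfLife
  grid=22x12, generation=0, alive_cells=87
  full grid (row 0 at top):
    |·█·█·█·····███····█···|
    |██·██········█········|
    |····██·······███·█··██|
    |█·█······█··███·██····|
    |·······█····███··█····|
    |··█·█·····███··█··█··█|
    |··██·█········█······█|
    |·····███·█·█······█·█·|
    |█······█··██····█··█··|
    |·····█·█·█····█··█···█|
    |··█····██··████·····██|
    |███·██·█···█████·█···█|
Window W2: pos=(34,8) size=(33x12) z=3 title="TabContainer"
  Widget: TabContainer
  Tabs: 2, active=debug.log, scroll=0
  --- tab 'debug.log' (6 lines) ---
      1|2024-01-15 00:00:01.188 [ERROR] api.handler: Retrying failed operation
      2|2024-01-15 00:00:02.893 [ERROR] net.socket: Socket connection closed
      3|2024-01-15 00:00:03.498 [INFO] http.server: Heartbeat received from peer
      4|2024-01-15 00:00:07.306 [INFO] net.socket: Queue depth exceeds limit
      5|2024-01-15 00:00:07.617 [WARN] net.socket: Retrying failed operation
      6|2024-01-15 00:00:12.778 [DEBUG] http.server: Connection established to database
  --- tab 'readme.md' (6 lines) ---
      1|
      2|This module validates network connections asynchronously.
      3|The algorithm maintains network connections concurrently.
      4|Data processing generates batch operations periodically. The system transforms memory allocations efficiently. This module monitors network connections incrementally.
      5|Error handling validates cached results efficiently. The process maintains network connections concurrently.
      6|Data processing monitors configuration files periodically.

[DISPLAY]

                                                
                                                
                                                
                                                
                                                
━━━━━━━━━━━━━━━━━━━━━━━━━━━━┓                   
GameOfLife              ┏━━━━━━━━━━━━━━━━━━━━━━━
────────────────────────┃ TabContainer          
en: 0                   ┠───────────────────────
█·██········█········   ┃[debug.log]│ readme.md 
···██·······███·█··██   ┃───────────────────────
·█······█··███·██····   ┃2024-01-15 00:00:01.188
······█····███··█····   ┃2024-01-15 00:00:02.893
·█·█·····███··█··█··█   ┃2024-01-15 00:00:03.498
·██·█········█······█   ┃2024-01-15 00:00:07.306
····███·█·█······█·█·   ┃2024-01-15 00:00:07.617
······█··██····█··█··   ┃2024-01-15 00:00:12.778
····█·█·█····█··█···█   ┗━━━━━━━━━━━━━━━━━━━━━━━
·█····██··████·····██       ┃ondon│37       ┃   
━━━━━━━━━━━━━━━━━━━━━━━━━━━━┛YC   │44       ┃   
                  ┃$2013.00│Paris │26       ┃   
                  ┃$4237.91│Berlin│64       ┃   
                  ┃$4481.57│Tokyo │44       ┃   
                  ┃$4815.53│NYC   │18       ┃   


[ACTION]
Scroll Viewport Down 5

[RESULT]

━━━━━━━━━━━━━━━━━━━━━━━━━━━━┓                   
GameOfLife              ┏━━━━━━━━━━━━━━━━━━━━━━━
────────────────────────┃ TabContainer          
en: 0                   ┠───────────────────────
█·██········█········   ┃[debug.log]│ readme.md 
···██·······███·█··██   ┃───────────────────────
·█······█··███·██····   ┃2024-01-15 00:00:01.188
······█····███··█····   ┃2024-01-15 00:00:02.893
·█·█·····███··█··█··█   ┃2024-01-15 00:00:03.498
·██·█········█······█   ┃2024-01-15 00:00:07.306
····███·█·█······█·█·   ┃2024-01-15 00:00:07.617
······█··██····█··█··   ┃2024-01-15 00:00:12.778
····█·█·█····█··█···█   ┗━━━━━━━━━━━━━━━━━━━━━━━
·█····██··████·····██       ┃ondon│37       ┃   
━━━━━━━━━━━━━━━━━━━━━━━━━━━━┛YC   │44       ┃   
                  ┃$2013.00│Paris │26       ┃   
                  ┃$4237.91│Berlin│64       ┃   
                  ┃$4481.57│Tokyo │44       ┃   
                  ┃$4815.53│NYC   │18       ┃   
                  ┃$3724.59│Sydney│39       ┃   
                  ┃$3946.52│NYC   │23       ┃   
                  ┃                         ┃   
                  ┗━━━━━━━━━━━━━━━━━━━━━━━━━┛   
                                                


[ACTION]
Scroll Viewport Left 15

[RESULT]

        ┏━━━━━━━━━━━━━━━━━━━━━━━━━━━━━┓         
        ┃ GameOfLife              ┏━━━━━━━━━━━━━
        ┠─────────────────────────┃ TabContainer
        ┃Gen: 0                   ┠─────────────
        ┃██·██········█········   ┃[debug.log]│ 
        ┃····██·······███·█··██   ┃─────────────
        ┃█·█······█··███·██····   ┃2024-01-15 00
        ┃·······█····███··█····   ┃2024-01-15 00
        ┃··█·█·····███··█··█··█   ┃2024-01-15 00
        ┃··██·█········█······█   ┃2024-01-15 00
        ┃·····███·█·█······█·█·   ┃2024-01-15 00
        ┃█······█··██····█··█··   ┃2024-01-15 00
        ┃·····█·█·█····█··█···█   ┗━━━━━━━━━━━━━
        ┃··█····██··████·····██       ┃ondon│37 
        ┗━━━━━━━━━━━━━━━━━━━━━━━━━━━━━┛YC   │44 
                            ┃$2013.00│Paris │26 
                            ┃$4237.91│Berlin│64 
                            ┃$4481.57│Tokyo │44 
                            ┃$4815.53│NYC   │18 
                            ┃$3724.59│Sydney│39 
                            ┃$3946.52│NYC   │23 
                            ┃                   
                            ┗━━━━━━━━━━━━━━━━━━━
                                                


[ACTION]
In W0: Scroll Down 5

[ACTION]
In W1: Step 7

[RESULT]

        ┏━━━━━━━━━━━━━━━━━━━━━━━━━━━━━┓         
        ┃ GameOfLife              ┏━━━━━━━━━━━━━
        ┠─────────────────────────┃ TabContainer
        ┃Gen: 7                   ┠─────────────
        ┃······················   ┃[debug.log]│ 
        ┃······················   ┃─────────────
        ┃····█·················   ┃2024-01-15 00
        ┃···█·██····███········   ┃2024-01-15 00
        ┃···█··█····█·███·██···   ┃2024-01-15 00
        ┃···█········████······   ┃2024-01-15 00
        ┃·······██··········██·   ┃2024-01-15 00
        ┃····██··█··███·██·██··   ┃2024-01-15 00
        ┃······█····█······█···   ┗━━━━━━━━━━━━━
        ┃·······██·█··██·······       ┃ondon│37 
        ┗━━━━━━━━━━━━━━━━━━━━━━━━━━━━━┛YC   │44 
                            ┃$2013.00│Paris │26 
                            ┃$4237.91│Berlin│64 
                            ┃$4481.57│Tokyo │44 
                            ┃$4815.53│NYC   │18 
                            ┃$3724.59│Sydney│39 
                            ┃$3946.52│NYC   │23 
                            ┃                   
                            ┗━━━━━━━━━━━━━━━━━━━
                                                
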